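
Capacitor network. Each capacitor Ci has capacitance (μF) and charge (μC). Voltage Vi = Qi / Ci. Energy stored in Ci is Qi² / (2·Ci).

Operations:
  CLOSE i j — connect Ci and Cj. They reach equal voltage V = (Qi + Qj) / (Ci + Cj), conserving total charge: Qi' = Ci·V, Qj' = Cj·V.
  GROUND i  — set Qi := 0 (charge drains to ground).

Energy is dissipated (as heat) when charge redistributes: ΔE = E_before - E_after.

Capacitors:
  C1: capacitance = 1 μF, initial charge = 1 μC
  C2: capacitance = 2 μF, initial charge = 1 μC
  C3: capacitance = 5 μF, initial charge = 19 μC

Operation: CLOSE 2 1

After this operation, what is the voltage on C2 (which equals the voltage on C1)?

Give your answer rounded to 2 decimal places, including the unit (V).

Initial: C1(1μF, Q=1μC, V=1.00V), C2(2μF, Q=1μC, V=0.50V), C3(5μF, Q=19μC, V=3.80V)
Op 1: CLOSE 2-1: Q_total=2.00, C_total=3.00, V=0.67; Q2=1.33, Q1=0.67; dissipated=0.083

Answer: 0.67 V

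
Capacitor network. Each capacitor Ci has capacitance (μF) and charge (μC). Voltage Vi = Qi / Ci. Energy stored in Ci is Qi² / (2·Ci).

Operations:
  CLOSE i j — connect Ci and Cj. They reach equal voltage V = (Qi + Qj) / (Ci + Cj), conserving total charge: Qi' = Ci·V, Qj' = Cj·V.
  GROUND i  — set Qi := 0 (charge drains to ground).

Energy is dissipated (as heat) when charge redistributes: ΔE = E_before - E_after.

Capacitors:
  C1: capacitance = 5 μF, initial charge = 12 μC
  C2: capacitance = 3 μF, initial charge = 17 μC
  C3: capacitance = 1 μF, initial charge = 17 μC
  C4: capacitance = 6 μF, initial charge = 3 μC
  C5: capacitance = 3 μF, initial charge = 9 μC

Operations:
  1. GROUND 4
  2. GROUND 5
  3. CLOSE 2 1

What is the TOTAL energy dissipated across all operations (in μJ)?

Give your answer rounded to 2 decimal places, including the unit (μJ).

Answer: 24.25 μJ

Derivation:
Initial: C1(5μF, Q=12μC, V=2.40V), C2(3μF, Q=17μC, V=5.67V), C3(1μF, Q=17μC, V=17.00V), C4(6μF, Q=3μC, V=0.50V), C5(3μF, Q=9μC, V=3.00V)
Op 1: GROUND 4: Q4=0; energy lost=0.750
Op 2: GROUND 5: Q5=0; energy lost=13.500
Op 3: CLOSE 2-1: Q_total=29.00, C_total=8.00, V=3.62; Q2=10.88, Q1=18.12; dissipated=10.004
Total dissipated: 24.254 μJ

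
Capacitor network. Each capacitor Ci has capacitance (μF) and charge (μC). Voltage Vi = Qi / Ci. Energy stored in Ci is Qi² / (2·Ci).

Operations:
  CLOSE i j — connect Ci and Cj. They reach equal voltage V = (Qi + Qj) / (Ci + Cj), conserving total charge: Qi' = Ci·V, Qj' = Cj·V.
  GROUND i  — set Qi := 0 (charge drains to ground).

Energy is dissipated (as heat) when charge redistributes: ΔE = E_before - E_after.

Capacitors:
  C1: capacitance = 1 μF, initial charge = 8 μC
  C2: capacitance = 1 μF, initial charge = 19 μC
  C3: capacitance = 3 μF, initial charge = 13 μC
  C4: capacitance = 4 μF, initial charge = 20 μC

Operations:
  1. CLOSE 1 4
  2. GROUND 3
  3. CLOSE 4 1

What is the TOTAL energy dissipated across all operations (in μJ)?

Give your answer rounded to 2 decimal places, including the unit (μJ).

Answer: 31.77 μJ

Derivation:
Initial: C1(1μF, Q=8μC, V=8.00V), C2(1μF, Q=19μC, V=19.00V), C3(3μF, Q=13μC, V=4.33V), C4(4μF, Q=20μC, V=5.00V)
Op 1: CLOSE 1-4: Q_total=28.00, C_total=5.00, V=5.60; Q1=5.60, Q4=22.40; dissipated=3.600
Op 2: GROUND 3: Q3=0; energy lost=28.167
Op 3: CLOSE 4-1: Q_total=28.00, C_total=5.00, V=5.60; Q4=22.40, Q1=5.60; dissipated=0.000
Total dissipated: 31.767 μJ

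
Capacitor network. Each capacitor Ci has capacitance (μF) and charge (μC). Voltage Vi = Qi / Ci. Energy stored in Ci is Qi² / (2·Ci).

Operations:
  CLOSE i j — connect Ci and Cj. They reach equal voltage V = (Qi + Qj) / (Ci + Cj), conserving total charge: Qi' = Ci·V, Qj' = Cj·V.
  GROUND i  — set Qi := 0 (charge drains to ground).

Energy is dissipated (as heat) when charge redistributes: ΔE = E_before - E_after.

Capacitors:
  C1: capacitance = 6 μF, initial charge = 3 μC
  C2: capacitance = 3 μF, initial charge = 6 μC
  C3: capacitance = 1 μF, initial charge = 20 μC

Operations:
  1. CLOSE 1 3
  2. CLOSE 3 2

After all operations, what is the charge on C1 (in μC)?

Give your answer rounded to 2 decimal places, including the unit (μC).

Initial: C1(6μF, Q=3μC, V=0.50V), C2(3μF, Q=6μC, V=2.00V), C3(1μF, Q=20μC, V=20.00V)
Op 1: CLOSE 1-3: Q_total=23.00, C_total=7.00, V=3.29; Q1=19.71, Q3=3.29; dissipated=162.964
Op 2: CLOSE 3-2: Q_total=9.29, C_total=4.00, V=2.32; Q3=2.32, Q2=6.96; dissipated=0.620
Final charges: Q1=19.71, Q2=6.96, Q3=2.32

Answer: 19.71 μC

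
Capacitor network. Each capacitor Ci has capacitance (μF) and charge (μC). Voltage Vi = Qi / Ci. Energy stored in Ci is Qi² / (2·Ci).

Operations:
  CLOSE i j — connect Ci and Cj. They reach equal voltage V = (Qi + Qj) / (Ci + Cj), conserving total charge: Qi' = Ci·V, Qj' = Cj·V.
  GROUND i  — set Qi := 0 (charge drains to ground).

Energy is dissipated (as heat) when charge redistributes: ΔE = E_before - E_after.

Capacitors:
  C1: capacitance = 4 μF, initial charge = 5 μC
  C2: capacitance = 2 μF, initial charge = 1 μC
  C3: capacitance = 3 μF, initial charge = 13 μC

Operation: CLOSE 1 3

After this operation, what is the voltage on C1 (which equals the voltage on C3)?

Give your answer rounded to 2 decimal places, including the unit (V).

Answer: 2.57 V

Derivation:
Initial: C1(4μF, Q=5μC, V=1.25V), C2(2μF, Q=1μC, V=0.50V), C3(3μF, Q=13μC, V=4.33V)
Op 1: CLOSE 1-3: Q_total=18.00, C_total=7.00, V=2.57; Q1=10.29, Q3=7.71; dissipated=8.149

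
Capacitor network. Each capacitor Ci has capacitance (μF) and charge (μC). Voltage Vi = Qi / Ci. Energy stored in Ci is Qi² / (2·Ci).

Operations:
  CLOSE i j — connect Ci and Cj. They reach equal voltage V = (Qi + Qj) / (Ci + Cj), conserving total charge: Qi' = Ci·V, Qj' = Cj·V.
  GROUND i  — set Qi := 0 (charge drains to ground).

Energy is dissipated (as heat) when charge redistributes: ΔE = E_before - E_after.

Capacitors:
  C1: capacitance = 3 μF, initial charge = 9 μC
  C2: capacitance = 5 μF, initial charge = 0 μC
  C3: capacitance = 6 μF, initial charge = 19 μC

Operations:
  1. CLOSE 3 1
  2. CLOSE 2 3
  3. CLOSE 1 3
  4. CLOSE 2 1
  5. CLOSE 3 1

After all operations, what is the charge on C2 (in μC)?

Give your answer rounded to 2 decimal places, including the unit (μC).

Answer: 9.37 μC

Derivation:
Initial: C1(3μF, Q=9μC, V=3.00V), C2(5μF, Q=0μC, V=0.00V), C3(6μF, Q=19μC, V=3.17V)
Op 1: CLOSE 3-1: Q_total=28.00, C_total=9.00, V=3.11; Q3=18.67, Q1=9.33; dissipated=0.028
Op 2: CLOSE 2-3: Q_total=18.67, C_total=11.00, V=1.70; Q2=8.48, Q3=10.18; dissipated=13.199
Op 3: CLOSE 1-3: Q_total=19.52, C_total=9.00, V=2.17; Q1=6.51, Q3=13.01; dissipated=2.000
Op 4: CLOSE 2-1: Q_total=14.99, C_total=8.00, V=1.87; Q2=9.37, Q1=5.62; dissipated=0.208
Op 5: CLOSE 3-1: Q_total=18.63, C_total=9.00, V=2.07; Q3=12.42, Q1=6.21; dissipated=0.087
Final charges: Q1=6.21, Q2=9.37, Q3=12.42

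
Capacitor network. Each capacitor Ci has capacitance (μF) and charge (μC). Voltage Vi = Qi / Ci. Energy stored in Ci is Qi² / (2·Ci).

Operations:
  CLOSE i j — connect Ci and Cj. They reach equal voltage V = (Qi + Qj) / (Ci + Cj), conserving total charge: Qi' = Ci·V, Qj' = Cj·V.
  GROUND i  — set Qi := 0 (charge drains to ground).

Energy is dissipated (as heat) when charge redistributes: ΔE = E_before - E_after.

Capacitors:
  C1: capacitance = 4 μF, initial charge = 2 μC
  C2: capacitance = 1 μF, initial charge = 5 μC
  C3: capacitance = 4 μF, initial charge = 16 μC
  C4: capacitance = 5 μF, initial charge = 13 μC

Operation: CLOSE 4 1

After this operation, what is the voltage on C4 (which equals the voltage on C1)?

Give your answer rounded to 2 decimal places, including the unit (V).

Initial: C1(4μF, Q=2μC, V=0.50V), C2(1μF, Q=5μC, V=5.00V), C3(4μF, Q=16μC, V=4.00V), C4(5μF, Q=13μC, V=2.60V)
Op 1: CLOSE 4-1: Q_total=15.00, C_total=9.00, V=1.67; Q4=8.33, Q1=6.67; dissipated=4.900

Answer: 1.67 V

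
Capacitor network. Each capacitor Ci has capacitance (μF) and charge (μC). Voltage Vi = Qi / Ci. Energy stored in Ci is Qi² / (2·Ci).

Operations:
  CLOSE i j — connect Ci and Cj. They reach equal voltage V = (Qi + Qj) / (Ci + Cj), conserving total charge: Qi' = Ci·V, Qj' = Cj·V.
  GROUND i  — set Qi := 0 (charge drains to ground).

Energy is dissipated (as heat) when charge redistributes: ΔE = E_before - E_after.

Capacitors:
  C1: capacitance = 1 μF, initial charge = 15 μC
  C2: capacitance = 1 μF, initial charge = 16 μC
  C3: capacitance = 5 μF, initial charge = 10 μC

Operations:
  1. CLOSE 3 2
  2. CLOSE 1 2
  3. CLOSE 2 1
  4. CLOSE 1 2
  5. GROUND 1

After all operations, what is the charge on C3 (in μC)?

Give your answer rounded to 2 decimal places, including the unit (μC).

Initial: C1(1μF, Q=15μC, V=15.00V), C2(1μF, Q=16μC, V=16.00V), C3(5μF, Q=10μC, V=2.00V)
Op 1: CLOSE 3-2: Q_total=26.00, C_total=6.00, V=4.33; Q3=21.67, Q2=4.33; dissipated=81.667
Op 2: CLOSE 1-2: Q_total=19.33, C_total=2.00, V=9.67; Q1=9.67, Q2=9.67; dissipated=28.444
Op 3: CLOSE 2-1: Q_total=19.33, C_total=2.00, V=9.67; Q2=9.67, Q1=9.67; dissipated=0.000
Op 4: CLOSE 1-2: Q_total=19.33, C_total=2.00, V=9.67; Q1=9.67, Q2=9.67; dissipated=0.000
Op 5: GROUND 1: Q1=0; energy lost=46.722
Final charges: Q1=0.00, Q2=9.67, Q3=21.67

Answer: 21.67 μC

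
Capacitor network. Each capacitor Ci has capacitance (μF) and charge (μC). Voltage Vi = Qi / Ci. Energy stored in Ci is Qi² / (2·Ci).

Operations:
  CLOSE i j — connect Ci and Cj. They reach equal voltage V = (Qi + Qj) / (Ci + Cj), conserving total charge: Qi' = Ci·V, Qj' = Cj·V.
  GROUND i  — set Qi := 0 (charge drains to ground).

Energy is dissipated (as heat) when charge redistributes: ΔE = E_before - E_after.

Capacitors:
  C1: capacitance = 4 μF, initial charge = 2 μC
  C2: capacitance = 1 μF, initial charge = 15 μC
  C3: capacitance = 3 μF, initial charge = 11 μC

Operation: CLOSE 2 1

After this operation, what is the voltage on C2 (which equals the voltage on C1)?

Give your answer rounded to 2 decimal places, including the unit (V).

Initial: C1(4μF, Q=2μC, V=0.50V), C2(1μF, Q=15μC, V=15.00V), C3(3μF, Q=11μC, V=3.67V)
Op 1: CLOSE 2-1: Q_total=17.00, C_total=5.00, V=3.40; Q2=3.40, Q1=13.60; dissipated=84.100

Answer: 3.40 V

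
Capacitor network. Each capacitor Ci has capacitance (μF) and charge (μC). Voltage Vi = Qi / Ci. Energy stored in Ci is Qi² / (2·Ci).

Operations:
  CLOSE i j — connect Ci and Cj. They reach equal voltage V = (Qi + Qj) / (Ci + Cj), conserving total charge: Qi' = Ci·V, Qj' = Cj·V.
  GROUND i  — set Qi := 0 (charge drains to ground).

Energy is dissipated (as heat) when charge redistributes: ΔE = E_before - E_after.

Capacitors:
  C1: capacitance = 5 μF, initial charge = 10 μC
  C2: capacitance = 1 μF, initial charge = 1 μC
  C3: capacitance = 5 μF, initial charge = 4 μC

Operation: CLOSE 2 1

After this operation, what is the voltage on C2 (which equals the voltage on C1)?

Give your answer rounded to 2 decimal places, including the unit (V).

Answer: 1.83 V

Derivation:
Initial: C1(5μF, Q=10μC, V=2.00V), C2(1μF, Q=1μC, V=1.00V), C3(5μF, Q=4μC, V=0.80V)
Op 1: CLOSE 2-1: Q_total=11.00, C_total=6.00, V=1.83; Q2=1.83, Q1=9.17; dissipated=0.417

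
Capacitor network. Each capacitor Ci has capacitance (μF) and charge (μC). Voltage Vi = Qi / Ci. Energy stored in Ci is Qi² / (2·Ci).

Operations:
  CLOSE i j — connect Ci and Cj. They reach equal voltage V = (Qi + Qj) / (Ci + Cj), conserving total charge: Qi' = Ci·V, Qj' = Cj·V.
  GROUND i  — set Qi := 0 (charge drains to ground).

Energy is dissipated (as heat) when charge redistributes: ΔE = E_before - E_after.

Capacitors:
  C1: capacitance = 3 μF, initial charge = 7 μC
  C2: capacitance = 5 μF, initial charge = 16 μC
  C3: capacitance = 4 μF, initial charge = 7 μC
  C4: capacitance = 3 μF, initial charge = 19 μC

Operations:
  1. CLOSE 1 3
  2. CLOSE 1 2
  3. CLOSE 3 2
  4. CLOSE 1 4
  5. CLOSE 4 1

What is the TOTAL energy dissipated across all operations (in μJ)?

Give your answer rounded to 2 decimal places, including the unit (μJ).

Initial: C1(3μF, Q=7μC, V=2.33V), C2(5μF, Q=16μC, V=3.20V), C3(4μF, Q=7μC, V=1.75V), C4(3μF, Q=19μC, V=6.33V)
Op 1: CLOSE 1-3: Q_total=14.00, C_total=7.00, V=2.00; Q1=6.00, Q3=8.00; dissipated=0.292
Op 2: CLOSE 1-2: Q_total=22.00, C_total=8.00, V=2.75; Q1=8.25, Q2=13.75; dissipated=1.350
Op 3: CLOSE 3-2: Q_total=21.75, C_total=9.00, V=2.42; Q3=9.67, Q2=12.08; dissipated=0.625
Op 4: CLOSE 1-4: Q_total=27.25, C_total=6.00, V=4.54; Q1=13.62, Q4=13.62; dissipated=9.630
Op 5: CLOSE 4-1: Q_total=27.25, C_total=6.00, V=4.54; Q4=13.62, Q1=13.62; dissipated=0.000
Total dissipated: 11.897 μJ

Answer: 11.90 μJ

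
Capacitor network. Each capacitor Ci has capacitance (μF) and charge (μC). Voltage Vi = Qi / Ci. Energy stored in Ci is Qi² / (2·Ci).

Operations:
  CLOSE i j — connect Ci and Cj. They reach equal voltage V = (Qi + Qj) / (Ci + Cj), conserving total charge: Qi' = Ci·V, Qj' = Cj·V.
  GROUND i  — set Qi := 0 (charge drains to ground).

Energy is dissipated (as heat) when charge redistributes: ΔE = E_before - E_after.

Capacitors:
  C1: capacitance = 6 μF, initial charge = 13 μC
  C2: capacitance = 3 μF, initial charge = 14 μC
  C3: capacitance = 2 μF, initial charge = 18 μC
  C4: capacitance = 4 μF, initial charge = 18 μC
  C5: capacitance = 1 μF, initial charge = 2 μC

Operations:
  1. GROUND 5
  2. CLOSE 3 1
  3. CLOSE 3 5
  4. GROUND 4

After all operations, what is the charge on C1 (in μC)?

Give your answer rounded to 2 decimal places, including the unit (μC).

Answer: 23.25 μC

Derivation:
Initial: C1(6μF, Q=13μC, V=2.17V), C2(3μF, Q=14μC, V=4.67V), C3(2μF, Q=18μC, V=9.00V), C4(4μF, Q=18μC, V=4.50V), C5(1μF, Q=2μC, V=2.00V)
Op 1: GROUND 5: Q5=0; energy lost=2.000
Op 2: CLOSE 3-1: Q_total=31.00, C_total=8.00, V=3.88; Q3=7.75, Q1=23.25; dissipated=35.021
Op 3: CLOSE 3-5: Q_total=7.75, C_total=3.00, V=2.58; Q3=5.17, Q5=2.58; dissipated=5.005
Op 4: GROUND 4: Q4=0; energy lost=40.500
Final charges: Q1=23.25, Q2=14.00, Q3=5.17, Q4=0.00, Q5=2.58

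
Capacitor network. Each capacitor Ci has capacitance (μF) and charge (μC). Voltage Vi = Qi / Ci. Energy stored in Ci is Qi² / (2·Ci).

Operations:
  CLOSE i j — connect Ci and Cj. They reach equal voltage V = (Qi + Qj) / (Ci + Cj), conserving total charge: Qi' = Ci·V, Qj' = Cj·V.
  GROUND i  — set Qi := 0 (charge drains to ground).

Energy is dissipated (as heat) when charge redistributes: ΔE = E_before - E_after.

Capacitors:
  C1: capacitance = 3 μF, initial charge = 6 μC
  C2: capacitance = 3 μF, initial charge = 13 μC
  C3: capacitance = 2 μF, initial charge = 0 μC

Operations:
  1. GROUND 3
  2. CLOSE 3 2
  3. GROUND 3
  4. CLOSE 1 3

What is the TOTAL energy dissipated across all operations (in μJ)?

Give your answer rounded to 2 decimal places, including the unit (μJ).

Answer: 20.43 μJ

Derivation:
Initial: C1(3μF, Q=6μC, V=2.00V), C2(3μF, Q=13μC, V=4.33V), C3(2μF, Q=0μC, V=0.00V)
Op 1: GROUND 3: Q3=0; energy lost=0.000
Op 2: CLOSE 3-2: Q_total=13.00, C_total=5.00, V=2.60; Q3=5.20, Q2=7.80; dissipated=11.267
Op 3: GROUND 3: Q3=0; energy lost=6.760
Op 4: CLOSE 1-3: Q_total=6.00, C_total=5.00, V=1.20; Q1=3.60, Q3=2.40; dissipated=2.400
Total dissipated: 20.427 μJ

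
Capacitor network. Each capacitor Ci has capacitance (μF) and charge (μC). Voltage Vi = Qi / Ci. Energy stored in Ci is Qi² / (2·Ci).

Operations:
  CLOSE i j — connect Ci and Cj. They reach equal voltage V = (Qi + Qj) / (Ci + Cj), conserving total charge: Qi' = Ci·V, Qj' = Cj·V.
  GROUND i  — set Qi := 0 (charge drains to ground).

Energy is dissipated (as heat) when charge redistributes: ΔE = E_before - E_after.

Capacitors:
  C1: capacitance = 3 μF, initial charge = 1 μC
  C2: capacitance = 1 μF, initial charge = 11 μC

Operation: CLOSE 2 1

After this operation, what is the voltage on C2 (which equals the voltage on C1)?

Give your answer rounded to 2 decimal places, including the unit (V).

Initial: C1(3μF, Q=1μC, V=0.33V), C2(1μF, Q=11μC, V=11.00V)
Op 1: CLOSE 2-1: Q_total=12.00, C_total=4.00, V=3.00; Q2=3.00, Q1=9.00; dissipated=42.667

Answer: 3.00 V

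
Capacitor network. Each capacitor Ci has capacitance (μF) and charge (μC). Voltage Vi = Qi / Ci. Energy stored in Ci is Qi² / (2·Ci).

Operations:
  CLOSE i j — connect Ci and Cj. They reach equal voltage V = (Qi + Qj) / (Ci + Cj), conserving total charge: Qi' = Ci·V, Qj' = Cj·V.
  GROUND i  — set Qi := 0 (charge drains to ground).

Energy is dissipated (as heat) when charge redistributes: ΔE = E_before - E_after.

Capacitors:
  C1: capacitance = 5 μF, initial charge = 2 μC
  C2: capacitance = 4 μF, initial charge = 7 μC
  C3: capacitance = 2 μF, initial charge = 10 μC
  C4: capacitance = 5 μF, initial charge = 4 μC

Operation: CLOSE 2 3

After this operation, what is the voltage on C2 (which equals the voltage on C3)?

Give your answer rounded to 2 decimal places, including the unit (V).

Initial: C1(5μF, Q=2μC, V=0.40V), C2(4μF, Q=7μC, V=1.75V), C3(2μF, Q=10μC, V=5.00V), C4(5μF, Q=4μC, V=0.80V)
Op 1: CLOSE 2-3: Q_total=17.00, C_total=6.00, V=2.83; Q2=11.33, Q3=5.67; dissipated=7.042

Answer: 2.83 V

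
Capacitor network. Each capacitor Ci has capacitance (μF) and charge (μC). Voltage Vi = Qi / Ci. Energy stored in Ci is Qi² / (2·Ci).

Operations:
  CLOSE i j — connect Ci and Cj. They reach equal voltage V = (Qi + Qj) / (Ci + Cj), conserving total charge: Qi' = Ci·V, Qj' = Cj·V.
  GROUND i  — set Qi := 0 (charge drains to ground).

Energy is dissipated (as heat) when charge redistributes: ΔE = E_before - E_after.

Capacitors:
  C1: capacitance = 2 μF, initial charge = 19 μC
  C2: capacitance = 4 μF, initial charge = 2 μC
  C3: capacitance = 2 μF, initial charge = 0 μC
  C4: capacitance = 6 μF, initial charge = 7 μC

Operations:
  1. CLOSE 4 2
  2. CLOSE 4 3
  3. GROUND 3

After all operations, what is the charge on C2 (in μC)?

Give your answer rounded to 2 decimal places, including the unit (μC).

Answer: 3.60 μC

Derivation:
Initial: C1(2μF, Q=19μC, V=9.50V), C2(4μF, Q=2μC, V=0.50V), C3(2μF, Q=0μC, V=0.00V), C4(6μF, Q=7μC, V=1.17V)
Op 1: CLOSE 4-2: Q_total=9.00, C_total=10.00, V=0.90; Q4=5.40, Q2=3.60; dissipated=0.533
Op 2: CLOSE 4-3: Q_total=5.40, C_total=8.00, V=0.68; Q4=4.05, Q3=1.35; dissipated=0.608
Op 3: GROUND 3: Q3=0; energy lost=0.456
Final charges: Q1=19.00, Q2=3.60, Q3=0.00, Q4=4.05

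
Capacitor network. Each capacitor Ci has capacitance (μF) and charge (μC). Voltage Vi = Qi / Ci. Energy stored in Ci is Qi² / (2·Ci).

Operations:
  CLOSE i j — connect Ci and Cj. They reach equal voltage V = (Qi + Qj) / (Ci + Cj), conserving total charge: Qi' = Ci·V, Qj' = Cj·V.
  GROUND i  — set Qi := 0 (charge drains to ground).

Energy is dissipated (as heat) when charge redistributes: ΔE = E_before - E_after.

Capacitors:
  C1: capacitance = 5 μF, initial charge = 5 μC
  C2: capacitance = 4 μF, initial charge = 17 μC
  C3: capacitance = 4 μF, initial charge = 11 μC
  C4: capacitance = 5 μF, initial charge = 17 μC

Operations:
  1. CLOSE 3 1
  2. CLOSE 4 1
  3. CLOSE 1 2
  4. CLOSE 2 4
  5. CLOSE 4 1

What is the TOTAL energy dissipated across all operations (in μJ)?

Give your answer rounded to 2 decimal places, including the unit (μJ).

Answer: 10.57 μJ

Derivation:
Initial: C1(5μF, Q=5μC, V=1.00V), C2(4μF, Q=17μC, V=4.25V), C3(4μF, Q=11μC, V=2.75V), C4(5μF, Q=17μC, V=3.40V)
Op 1: CLOSE 3-1: Q_total=16.00, C_total=9.00, V=1.78; Q3=7.11, Q1=8.89; dissipated=3.403
Op 2: CLOSE 4-1: Q_total=25.89, C_total=10.00, V=2.59; Q4=12.94, Q1=12.94; dissipated=3.290
Op 3: CLOSE 1-2: Q_total=29.94, C_total=9.00, V=3.33; Q1=16.64, Q2=13.31; dissipated=3.066
Op 4: CLOSE 2-4: Q_total=26.25, C_total=9.00, V=2.92; Q2=11.67, Q4=14.59; dissipated=0.606
Op 5: CLOSE 4-1: Q_total=31.22, C_total=10.00, V=3.12; Q4=15.61, Q1=15.61; dissipated=0.210
Total dissipated: 10.574 μJ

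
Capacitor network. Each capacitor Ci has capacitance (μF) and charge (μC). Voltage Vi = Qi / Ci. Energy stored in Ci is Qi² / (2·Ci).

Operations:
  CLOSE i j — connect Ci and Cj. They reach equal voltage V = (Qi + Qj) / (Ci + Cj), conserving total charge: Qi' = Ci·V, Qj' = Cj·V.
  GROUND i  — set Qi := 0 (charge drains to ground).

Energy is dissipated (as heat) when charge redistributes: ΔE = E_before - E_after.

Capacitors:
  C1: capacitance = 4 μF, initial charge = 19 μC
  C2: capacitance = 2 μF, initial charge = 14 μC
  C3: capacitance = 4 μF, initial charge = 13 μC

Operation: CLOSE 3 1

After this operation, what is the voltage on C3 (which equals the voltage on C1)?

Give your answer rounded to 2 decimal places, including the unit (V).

Answer: 4.00 V

Derivation:
Initial: C1(4μF, Q=19μC, V=4.75V), C2(2μF, Q=14μC, V=7.00V), C3(4μF, Q=13μC, V=3.25V)
Op 1: CLOSE 3-1: Q_total=32.00, C_total=8.00, V=4.00; Q3=16.00, Q1=16.00; dissipated=2.250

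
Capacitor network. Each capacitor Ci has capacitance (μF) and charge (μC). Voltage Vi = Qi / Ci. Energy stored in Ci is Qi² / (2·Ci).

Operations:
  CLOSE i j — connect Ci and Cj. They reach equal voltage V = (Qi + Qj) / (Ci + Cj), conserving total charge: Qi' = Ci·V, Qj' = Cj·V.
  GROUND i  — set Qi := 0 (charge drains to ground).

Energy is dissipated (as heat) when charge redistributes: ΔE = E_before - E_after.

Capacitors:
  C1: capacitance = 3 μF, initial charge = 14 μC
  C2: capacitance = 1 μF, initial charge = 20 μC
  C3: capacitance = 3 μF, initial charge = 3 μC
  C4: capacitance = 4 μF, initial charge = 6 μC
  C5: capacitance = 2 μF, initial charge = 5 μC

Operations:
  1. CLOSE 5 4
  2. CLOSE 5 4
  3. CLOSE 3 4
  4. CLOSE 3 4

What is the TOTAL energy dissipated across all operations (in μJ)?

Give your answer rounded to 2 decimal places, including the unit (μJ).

Answer: 1.26 μJ

Derivation:
Initial: C1(3μF, Q=14μC, V=4.67V), C2(1μF, Q=20μC, V=20.00V), C3(3μF, Q=3μC, V=1.00V), C4(4μF, Q=6μC, V=1.50V), C5(2μF, Q=5μC, V=2.50V)
Op 1: CLOSE 5-4: Q_total=11.00, C_total=6.00, V=1.83; Q5=3.67, Q4=7.33; dissipated=0.667
Op 2: CLOSE 5-4: Q_total=11.00, C_total=6.00, V=1.83; Q5=3.67, Q4=7.33; dissipated=0.000
Op 3: CLOSE 3-4: Q_total=10.33, C_total=7.00, V=1.48; Q3=4.43, Q4=5.90; dissipated=0.595
Op 4: CLOSE 3-4: Q_total=10.33, C_total=7.00, V=1.48; Q3=4.43, Q4=5.90; dissipated=0.000
Total dissipated: 1.262 μJ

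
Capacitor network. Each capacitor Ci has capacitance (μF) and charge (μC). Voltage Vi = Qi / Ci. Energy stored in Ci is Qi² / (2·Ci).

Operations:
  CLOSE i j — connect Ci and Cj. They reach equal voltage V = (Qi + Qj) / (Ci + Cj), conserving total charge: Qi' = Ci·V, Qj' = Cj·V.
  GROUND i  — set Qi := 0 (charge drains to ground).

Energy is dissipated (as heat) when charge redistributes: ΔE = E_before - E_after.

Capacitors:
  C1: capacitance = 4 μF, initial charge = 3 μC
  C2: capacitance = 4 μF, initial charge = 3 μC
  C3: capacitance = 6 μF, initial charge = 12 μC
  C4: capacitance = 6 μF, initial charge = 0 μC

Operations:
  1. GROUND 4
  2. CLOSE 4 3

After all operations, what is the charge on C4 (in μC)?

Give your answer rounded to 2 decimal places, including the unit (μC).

Initial: C1(4μF, Q=3μC, V=0.75V), C2(4μF, Q=3μC, V=0.75V), C3(6μF, Q=12μC, V=2.00V), C4(6μF, Q=0μC, V=0.00V)
Op 1: GROUND 4: Q4=0; energy lost=0.000
Op 2: CLOSE 4-3: Q_total=12.00, C_total=12.00, V=1.00; Q4=6.00, Q3=6.00; dissipated=6.000
Final charges: Q1=3.00, Q2=3.00, Q3=6.00, Q4=6.00

Answer: 6.00 μC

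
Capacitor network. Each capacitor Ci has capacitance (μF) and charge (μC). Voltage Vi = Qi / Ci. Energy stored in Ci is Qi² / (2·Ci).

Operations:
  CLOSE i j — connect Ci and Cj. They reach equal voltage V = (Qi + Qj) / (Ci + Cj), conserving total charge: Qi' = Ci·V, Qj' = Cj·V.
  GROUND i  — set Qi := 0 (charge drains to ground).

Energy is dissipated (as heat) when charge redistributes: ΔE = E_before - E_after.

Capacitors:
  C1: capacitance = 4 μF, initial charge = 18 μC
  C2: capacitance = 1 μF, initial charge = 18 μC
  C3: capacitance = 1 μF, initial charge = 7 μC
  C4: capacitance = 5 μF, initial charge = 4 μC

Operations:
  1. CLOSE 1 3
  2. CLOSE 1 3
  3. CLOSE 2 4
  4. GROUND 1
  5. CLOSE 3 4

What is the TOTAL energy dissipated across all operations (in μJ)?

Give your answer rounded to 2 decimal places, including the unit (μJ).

Answer: 176.51 μJ

Derivation:
Initial: C1(4μF, Q=18μC, V=4.50V), C2(1μF, Q=18μC, V=18.00V), C3(1μF, Q=7μC, V=7.00V), C4(5μF, Q=4μC, V=0.80V)
Op 1: CLOSE 1-3: Q_total=25.00, C_total=5.00, V=5.00; Q1=20.00, Q3=5.00; dissipated=2.500
Op 2: CLOSE 1-3: Q_total=25.00, C_total=5.00, V=5.00; Q1=20.00, Q3=5.00; dissipated=0.000
Op 3: CLOSE 2-4: Q_total=22.00, C_total=6.00, V=3.67; Q2=3.67, Q4=18.33; dissipated=123.267
Op 4: GROUND 1: Q1=0; energy lost=50.000
Op 5: CLOSE 3-4: Q_total=23.33, C_total=6.00, V=3.89; Q3=3.89, Q4=19.44; dissipated=0.741
Total dissipated: 176.507 μJ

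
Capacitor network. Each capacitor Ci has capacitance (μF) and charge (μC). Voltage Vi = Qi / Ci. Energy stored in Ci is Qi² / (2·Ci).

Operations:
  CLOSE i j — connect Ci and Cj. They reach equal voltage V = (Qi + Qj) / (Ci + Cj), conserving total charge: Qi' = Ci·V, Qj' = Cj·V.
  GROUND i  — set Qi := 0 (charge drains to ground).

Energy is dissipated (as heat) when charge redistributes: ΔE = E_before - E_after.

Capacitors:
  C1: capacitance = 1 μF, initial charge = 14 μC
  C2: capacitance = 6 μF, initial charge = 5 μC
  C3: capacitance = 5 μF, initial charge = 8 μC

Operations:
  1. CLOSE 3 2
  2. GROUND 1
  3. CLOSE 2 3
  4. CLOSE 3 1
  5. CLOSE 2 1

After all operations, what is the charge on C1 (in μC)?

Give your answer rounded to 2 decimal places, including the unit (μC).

Answer: 1.15 μC

Derivation:
Initial: C1(1μF, Q=14μC, V=14.00V), C2(6μF, Q=5μC, V=0.83V), C3(5μF, Q=8μC, V=1.60V)
Op 1: CLOSE 3-2: Q_total=13.00, C_total=11.00, V=1.18; Q3=5.91, Q2=7.09; dissipated=0.802
Op 2: GROUND 1: Q1=0; energy lost=98.000
Op 3: CLOSE 2-3: Q_total=13.00, C_total=11.00, V=1.18; Q2=7.09, Q3=5.91; dissipated=0.000
Op 4: CLOSE 3-1: Q_total=5.91, C_total=6.00, V=0.98; Q3=4.92, Q1=0.98; dissipated=0.582
Op 5: CLOSE 2-1: Q_total=8.08, C_total=7.00, V=1.15; Q2=6.92, Q1=1.15; dissipated=0.017
Final charges: Q1=1.15, Q2=6.92, Q3=4.92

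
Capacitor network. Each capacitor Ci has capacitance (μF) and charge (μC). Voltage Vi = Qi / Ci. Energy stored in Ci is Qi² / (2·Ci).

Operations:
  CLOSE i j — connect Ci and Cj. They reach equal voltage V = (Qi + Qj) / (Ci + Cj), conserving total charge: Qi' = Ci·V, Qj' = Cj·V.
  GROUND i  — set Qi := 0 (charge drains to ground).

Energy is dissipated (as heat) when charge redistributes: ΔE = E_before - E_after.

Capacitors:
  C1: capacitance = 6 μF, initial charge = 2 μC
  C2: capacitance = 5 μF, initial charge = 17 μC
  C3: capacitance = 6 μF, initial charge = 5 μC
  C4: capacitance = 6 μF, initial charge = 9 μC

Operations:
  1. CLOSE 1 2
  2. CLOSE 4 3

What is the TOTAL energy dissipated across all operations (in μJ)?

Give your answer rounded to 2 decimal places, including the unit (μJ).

Initial: C1(6μF, Q=2μC, V=0.33V), C2(5μF, Q=17μC, V=3.40V), C3(6μF, Q=5μC, V=0.83V), C4(6μF, Q=9μC, V=1.50V)
Op 1: CLOSE 1-2: Q_total=19.00, C_total=11.00, V=1.73; Q1=10.36, Q2=8.64; dissipated=12.824
Op 2: CLOSE 4-3: Q_total=14.00, C_total=12.00, V=1.17; Q4=7.00, Q3=7.00; dissipated=0.667
Total dissipated: 13.491 μJ

Answer: 13.49 μJ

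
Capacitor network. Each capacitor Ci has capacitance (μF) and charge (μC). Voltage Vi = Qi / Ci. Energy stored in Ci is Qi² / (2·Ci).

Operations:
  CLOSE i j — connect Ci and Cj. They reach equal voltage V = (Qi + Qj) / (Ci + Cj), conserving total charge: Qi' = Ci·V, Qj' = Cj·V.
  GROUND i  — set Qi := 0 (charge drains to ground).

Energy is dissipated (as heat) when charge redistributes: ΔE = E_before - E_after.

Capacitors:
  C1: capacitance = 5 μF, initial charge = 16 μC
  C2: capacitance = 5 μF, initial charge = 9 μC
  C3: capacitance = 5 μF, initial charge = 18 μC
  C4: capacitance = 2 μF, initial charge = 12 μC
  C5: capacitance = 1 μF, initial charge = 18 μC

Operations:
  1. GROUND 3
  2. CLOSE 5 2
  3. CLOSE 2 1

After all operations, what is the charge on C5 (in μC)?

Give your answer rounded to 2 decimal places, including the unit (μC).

Initial: C1(5μF, Q=16μC, V=3.20V), C2(5μF, Q=9μC, V=1.80V), C3(5μF, Q=18μC, V=3.60V), C4(2μF, Q=12μC, V=6.00V), C5(1μF, Q=18μC, V=18.00V)
Op 1: GROUND 3: Q3=0; energy lost=32.400
Op 2: CLOSE 5-2: Q_total=27.00, C_total=6.00, V=4.50; Q5=4.50, Q2=22.50; dissipated=109.350
Op 3: CLOSE 2-1: Q_total=38.50, C_total=10.00, V=3.85; Q2=19.25, Q1=19.25; dissipated=2.112
Final charges: Q1=19.25, Q2=19.25, Q3=0.00, Q4=12.00, Q5=4.50

Answer: 4.50 μC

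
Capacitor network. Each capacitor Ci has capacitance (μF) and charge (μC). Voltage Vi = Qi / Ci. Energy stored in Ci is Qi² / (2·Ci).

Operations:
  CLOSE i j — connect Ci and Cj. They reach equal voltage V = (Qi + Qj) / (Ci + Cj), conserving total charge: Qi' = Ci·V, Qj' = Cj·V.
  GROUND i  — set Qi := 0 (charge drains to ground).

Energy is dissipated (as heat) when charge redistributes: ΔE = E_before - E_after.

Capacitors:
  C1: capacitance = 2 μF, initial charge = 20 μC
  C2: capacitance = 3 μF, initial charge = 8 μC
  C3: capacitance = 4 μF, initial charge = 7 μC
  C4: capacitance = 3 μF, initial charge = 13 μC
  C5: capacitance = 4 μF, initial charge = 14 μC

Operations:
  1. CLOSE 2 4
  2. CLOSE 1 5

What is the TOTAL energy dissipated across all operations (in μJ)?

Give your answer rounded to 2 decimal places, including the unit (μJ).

Initial: C1(2μF, Q=20μC, V=10.00V), C2(3μF, Q=8μC, V=2.67V), C3(4μF, Q=7μC, V=1.75V), C4(3μF, Q=13μC, V=4.33V), C5(4μF, Q=14μC, V=3.50V)
Op 1: CLOSE 2-4: Q_total=21.00, C_total=6.00, V=3.50; Q2=10.50, Q4=10.50; dissipated=2.083
Op 2: CLOSE 1-5: Q_total=34.00, C_total=6.00, V=5.67; Q1=11.33, Q5=22.67; dissipated=28.167
Total dissipated: 30.250 μJ

Answer: 30.25 μJ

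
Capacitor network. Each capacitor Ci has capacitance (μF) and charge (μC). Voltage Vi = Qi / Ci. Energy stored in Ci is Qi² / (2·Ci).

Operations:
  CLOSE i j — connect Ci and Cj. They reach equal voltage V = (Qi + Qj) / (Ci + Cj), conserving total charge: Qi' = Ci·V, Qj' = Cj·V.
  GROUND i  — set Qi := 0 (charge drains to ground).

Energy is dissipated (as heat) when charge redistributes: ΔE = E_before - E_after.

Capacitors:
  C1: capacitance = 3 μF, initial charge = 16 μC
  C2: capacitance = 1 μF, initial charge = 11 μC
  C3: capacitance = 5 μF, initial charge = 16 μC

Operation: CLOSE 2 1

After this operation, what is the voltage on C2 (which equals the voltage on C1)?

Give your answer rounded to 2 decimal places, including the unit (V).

Answer: 6.75 V

Derivation:
Initial: C1(3μF, Q=16μC, V=5.33V), C2(1μF, Q=11μC, V=11.00V), C3(5μF, Q=16μC, V=3.20V)
Op 1: CLOSE 2-1: Q_total=27.00, C_total=4.00, V=6.75; Q2=6.75, Q1=20.25; dissipated=12.042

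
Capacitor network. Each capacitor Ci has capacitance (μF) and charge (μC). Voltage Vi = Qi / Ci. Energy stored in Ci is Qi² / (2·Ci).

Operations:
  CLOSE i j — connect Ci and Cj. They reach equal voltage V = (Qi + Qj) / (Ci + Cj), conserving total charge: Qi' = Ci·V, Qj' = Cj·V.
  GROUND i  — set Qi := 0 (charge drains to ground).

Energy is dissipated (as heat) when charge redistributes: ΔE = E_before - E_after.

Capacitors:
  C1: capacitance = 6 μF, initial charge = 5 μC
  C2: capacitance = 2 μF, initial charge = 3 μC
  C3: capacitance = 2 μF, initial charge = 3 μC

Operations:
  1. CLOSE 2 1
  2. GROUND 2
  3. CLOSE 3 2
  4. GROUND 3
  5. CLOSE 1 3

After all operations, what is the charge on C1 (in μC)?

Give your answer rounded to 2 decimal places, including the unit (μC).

Initial: C1(6μF, Q=5μC, V=0.83V), C2(2μF, Q=3μC, V=1.50V), C3(2μF, Q=3μC, V=1.50V)
Op 1: CLOSE 2-1: Q_total=8.00, C_total=8.00, V=1.00; Q2=2.00, Q1=6.00; dissipated=0.333
Op 2: GROUND 2: Q2=0; energy lost=1.000
Op 3: CLOSE 3-2: Q_total=3.00, C_total=4.00, V=0.75; Q3=1.50, Q2=1.50; dissipated=1.125
Op 4: GROUND 3: Q3=0; energy lost=0.562
Op 5: CLOSE 1-3: Q_total=6.00, C_total=8.00, V=0.75; Q1=4.50, Q3=1.50; dissipated=0.750
Final charges: Q1=4.50, Q2=1.50, Q3=1.50

Answer: 4.50 μC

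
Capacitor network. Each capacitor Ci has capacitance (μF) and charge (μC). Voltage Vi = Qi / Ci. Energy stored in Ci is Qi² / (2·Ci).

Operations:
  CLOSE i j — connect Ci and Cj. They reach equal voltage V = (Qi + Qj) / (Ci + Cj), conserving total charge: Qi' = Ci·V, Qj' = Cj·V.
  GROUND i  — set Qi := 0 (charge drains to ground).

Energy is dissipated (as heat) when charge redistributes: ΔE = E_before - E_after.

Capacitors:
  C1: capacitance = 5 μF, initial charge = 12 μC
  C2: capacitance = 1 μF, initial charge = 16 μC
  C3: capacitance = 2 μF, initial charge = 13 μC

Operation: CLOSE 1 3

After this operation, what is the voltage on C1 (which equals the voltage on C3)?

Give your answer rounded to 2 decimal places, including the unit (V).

Answer: 3.57 V

Derivation:
Initial: C1(5μF, Q=12μC, V=2.40V), C2(1μF, Q=16μC, V=16.00V), C3(2μF, Q=13μC, V=6.50V)
Op 1: CLOSE 1-3: Q_total=25.00, C_total=7.00, V=3.57; Q1=17.86, Q3=7.14; dissipated=12.007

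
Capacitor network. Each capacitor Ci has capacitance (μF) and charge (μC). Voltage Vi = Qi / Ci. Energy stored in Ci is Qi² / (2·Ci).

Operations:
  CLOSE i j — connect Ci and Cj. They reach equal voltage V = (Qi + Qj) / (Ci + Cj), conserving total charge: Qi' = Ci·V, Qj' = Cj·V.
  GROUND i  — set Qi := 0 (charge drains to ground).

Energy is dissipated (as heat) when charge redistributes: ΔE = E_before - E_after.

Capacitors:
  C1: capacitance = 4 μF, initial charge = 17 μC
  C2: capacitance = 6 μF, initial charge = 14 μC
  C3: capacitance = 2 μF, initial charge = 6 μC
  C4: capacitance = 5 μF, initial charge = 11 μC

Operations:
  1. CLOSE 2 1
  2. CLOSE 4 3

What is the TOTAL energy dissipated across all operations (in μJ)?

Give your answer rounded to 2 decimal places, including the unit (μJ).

Answer: 4.87 μJ

Derivation:
Initial: C1(4μF, Q=17μC, V=4.25V), C2(6μF, Q=14μC, V=2.33V), C3(2μF, Q=6μC, V=3.00V), C4(5μF, Q=11μC, V=2.20V)
Op 1: CLOSE 2-1: Q_total=31.00, C_total=10.00, V=3.10; Q2=18.60, Q1=12.40; dissipated=4.408
Op 2: CLOSE 4-3: Q_total=17.00, C_total=7.00, V=2.43; Q4=12.14, Q3=4.86; dissipated=0.457
Total dissipated: 4.865 μJ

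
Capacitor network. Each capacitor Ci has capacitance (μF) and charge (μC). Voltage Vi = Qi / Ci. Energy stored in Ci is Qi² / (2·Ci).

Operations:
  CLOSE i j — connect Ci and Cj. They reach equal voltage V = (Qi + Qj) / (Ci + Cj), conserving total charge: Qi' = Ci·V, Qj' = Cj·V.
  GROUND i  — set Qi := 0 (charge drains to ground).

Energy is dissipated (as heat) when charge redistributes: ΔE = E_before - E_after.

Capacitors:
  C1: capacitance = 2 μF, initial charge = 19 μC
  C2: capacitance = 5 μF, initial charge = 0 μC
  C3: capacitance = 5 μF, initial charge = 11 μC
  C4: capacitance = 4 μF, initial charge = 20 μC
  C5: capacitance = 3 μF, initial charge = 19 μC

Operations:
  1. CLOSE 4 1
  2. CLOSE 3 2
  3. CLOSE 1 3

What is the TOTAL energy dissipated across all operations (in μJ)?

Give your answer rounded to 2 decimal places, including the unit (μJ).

Initial: C1(2μF, Q=19μC, V=9.50V), C2(5μF, Q=0μC, V=0.00V), C3(5μF, Q=11μC, V=2.20V), C4(4μF, Q=20μC, V=5.00V), C5(3μF, Q=19μC, V=6.33V)
Op 1: CLOSE 4-1: Q_total=39.00, C_total=6.00, V=6.50; Q4=26.00, Q1=13.00; dissipated=13.500
Op 2: CLOSE 3-2: Q_total=11.00, C_total=10.00, V=1.10; Q3=5.50, Q2=5.50; dissipated=6.050
Op 3: CLOSE 1-3: Q_total=18.50, C_total=7.00, V=2.64; Q1=5.29, Q3=13.21; dissipated=20.829
Total dissipated: 40.379 μJ

Answer: 40.38 μJ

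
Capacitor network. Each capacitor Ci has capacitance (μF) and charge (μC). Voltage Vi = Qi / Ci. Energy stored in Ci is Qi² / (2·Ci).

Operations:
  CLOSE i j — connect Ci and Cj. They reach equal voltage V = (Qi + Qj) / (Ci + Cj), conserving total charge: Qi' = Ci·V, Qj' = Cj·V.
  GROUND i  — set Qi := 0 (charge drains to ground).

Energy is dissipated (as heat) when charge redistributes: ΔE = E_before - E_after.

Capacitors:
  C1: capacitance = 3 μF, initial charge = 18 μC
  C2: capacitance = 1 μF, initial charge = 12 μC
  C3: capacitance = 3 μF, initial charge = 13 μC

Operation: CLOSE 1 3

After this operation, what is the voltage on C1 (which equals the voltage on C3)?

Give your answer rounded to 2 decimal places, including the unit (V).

Answer: 5.17 V

Derivation:
Initial: C1(3μF, Q=18μC, V=6.00V), C2(1μF, Q=12μC, V=12.00V), C3(3μF, Q=13μC, V=4.33V)
Op 1: CLOSE 1-3: Q_total=31.00, C_total=6.00, V=5.17; Q1=15.50, Q3=15.50; dissipated=2.083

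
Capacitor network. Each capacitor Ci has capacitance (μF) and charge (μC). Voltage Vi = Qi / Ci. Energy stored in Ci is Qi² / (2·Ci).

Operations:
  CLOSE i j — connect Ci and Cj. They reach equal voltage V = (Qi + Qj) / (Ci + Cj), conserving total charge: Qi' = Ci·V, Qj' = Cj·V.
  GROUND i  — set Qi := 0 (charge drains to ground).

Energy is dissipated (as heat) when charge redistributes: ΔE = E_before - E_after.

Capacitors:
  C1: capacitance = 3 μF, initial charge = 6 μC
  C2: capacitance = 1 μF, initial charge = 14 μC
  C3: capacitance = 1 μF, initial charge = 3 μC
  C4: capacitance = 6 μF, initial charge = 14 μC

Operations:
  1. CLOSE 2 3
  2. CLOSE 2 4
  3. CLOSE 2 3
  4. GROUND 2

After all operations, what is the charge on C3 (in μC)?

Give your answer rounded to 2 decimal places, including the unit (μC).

Answer: 5.86 μC

Derivation:
Initial: C1(3μF, Q=6μC, V=2.00V), C2(1μF, Q=14μC, V=14.00V), C3(1μF, Q=3μC, V=3.00V), C4(6μF, Q=14μC, V=2.33V)
Op 1: CLOSE 2-3: Q_total=17.00, C_total=2.00, V=8.50; Q2=8.50, Q3=8.50; dissipated=30.250
Op 2: CLOSE 2-4: Q_total=22.50, C_total=7.00, V=3.21; Q2=3.21, Q4=19.29; dissipated=16.298
Op 3: CLOSE 2-3: Q_total=11.71, C_total=2.00, V=5.86; Q2=5.86, Q3=5.86; dissipated=6.985
Op 4: GROUND 2: Q2=0; energy lost=17.153
Final charges: Q1=6.00, Q2=0.00, Q3=5.86, Q4=19.29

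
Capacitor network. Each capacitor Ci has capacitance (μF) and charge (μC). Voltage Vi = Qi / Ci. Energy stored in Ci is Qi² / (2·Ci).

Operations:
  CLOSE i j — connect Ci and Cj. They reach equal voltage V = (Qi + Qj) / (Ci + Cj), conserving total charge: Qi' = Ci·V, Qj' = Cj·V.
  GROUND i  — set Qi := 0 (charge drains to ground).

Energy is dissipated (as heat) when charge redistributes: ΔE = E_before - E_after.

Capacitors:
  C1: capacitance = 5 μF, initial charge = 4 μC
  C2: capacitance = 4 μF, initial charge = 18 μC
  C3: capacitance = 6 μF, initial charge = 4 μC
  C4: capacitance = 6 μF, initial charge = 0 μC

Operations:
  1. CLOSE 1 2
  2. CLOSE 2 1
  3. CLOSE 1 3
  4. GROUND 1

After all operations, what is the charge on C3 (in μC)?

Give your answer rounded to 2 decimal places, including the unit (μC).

Initial: C1(5μF, Q=4μC, V=0.80V), C2(4μF, Q=18μC, V=4.50V), C3(6μF, Q=4μC, V=0.67V), C4(6μF, Q=0μC, V=0.00V)
Op 1: CLOSE 1-2: Q_total=22.00, C_total=9.00, V=2.44; Q1=12.22, Q2=9.78; dissipated=15.211
Op 2: CLOSE 2-1: Q_total=22.00, C_total=9.00, V=2.44; Q2=9.78, Q1=12.22; dissipated=0.000
Op 3: CLOSE 1-3: Q_total=16.22, C_total=11.00, V=1.47; Q1=7.37, Q3=8.85; dissipated=4.310
Op 4: GROUND 1: Q1=0; energy lost=5.437
Final charges: Q1=0.00, Q2=9.78, Q3=8.85, Q4=0.00

Answer: 8.85 μC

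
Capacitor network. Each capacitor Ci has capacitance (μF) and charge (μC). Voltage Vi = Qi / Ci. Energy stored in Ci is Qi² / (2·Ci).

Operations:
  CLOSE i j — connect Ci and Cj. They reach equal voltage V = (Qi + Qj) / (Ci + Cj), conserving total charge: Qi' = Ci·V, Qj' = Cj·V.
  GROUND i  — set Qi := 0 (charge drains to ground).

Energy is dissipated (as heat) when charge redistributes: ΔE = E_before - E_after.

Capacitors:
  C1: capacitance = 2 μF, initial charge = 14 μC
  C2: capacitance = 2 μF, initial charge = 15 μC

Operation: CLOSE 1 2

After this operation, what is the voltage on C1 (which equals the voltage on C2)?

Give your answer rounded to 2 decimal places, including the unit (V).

Answer: 7.25 V

Derivation:
Initial: C1(2μF, Q=14μC, V=7.00V), C2(2μF, Q=15μC, V=7.50V)
Op 1: CLOSE 1-2: Q_total=29.00, C_total=4.00, V=7.25; Q1=14.50, Q2=14.50; dissipated=0.125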